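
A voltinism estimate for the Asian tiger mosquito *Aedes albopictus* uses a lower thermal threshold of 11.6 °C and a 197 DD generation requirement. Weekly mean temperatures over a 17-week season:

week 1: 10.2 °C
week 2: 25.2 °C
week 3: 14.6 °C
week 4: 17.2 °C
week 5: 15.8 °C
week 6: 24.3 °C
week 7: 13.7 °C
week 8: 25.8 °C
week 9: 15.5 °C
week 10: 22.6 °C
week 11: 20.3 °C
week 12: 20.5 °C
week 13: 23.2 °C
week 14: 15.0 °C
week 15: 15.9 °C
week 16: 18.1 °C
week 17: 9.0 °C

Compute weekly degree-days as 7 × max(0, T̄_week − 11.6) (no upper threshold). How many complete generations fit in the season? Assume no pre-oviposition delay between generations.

4 generations

Weekly DD (7 × max(0, T̄ − 11.6)): 0.0, 95.2, 21.0, 39.2, 29.4, 88.9, 14.7, 99.4, 27.3, 77.0, 60.9, 62.3, 81.2, 23.8, 30.1, 45.5, 0.0.
Season total = 795.9 DD.
Complete generations = ⌊795.9 / 197⌋ = 4.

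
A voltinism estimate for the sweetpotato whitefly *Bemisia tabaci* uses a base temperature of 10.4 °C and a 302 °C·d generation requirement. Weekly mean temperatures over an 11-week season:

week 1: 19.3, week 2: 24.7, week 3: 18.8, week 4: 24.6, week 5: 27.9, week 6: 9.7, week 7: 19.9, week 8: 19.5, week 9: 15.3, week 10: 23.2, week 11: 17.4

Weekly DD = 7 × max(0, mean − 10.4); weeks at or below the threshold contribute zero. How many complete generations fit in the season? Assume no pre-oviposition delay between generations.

Weekly DD (7 × max(0, T̄ − 10.4)): 62.3, 100.1, 58.8, 99.4, 122.5, 0.0, 66.5, 63.7, 34.3, 89.6, 49.0.
Season total = 746.2 DD.
Complete generations = ⌊746.2 / 302⌋ = 2.

2 generations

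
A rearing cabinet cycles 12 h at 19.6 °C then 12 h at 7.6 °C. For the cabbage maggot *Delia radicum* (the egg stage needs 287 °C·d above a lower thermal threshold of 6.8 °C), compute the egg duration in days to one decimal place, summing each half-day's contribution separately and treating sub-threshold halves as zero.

Day half: max(0, 19.6 − 6.8) × 0.5 = 12.8 × 0.5 = 6.40 DD.
Night half: max(0, 7.6 − 6.8) × 0.5 = 0.8 × 0.5 = 0.40 DD.
Per 24 h: 6.80 DD/day.
Duration = 287 / 6.80 = 42.206 ≈ 42.2 days.

42.2 days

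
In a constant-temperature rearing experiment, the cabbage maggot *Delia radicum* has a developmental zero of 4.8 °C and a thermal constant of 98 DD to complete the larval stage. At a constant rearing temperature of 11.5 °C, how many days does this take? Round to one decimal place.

Daily accumulation = 11.5 − 4.8 = 6.7 DD/day.
Duration = 98 / 6.7 = 14.627 ≈ 14.6 days.

14.6 days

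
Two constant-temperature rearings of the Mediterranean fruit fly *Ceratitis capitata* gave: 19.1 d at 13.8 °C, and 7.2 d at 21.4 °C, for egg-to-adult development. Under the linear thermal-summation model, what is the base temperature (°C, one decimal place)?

Under the model K = D·(T − T_b), so D₁·(T₁ − T_b) = D₂·(T₂ − T_b).
19.1·(13.8 − T_b) = 7.2·(21.4 − T_b)
T_b = (19.1·13.8 − 7.2·21.4) / (19.1 − 7.2) = 109.50 / 11.9 = 9.202 °C ≈ 9.2 °C.

9.2 °C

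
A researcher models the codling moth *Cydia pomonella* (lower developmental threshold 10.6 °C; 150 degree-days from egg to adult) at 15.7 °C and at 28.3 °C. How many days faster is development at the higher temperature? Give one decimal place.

At 15.7 °C: 150 / (15.7 − 10.6) = 150 / 5.1 = 29.412 d.
At 28.3 °C: 150 / (28.3 − 10.6) = 150 / 17.7 = 8.475 d.
Difference = |29.412 − 8.475| = 20.937 ≈ 20.9 days.

20.9 days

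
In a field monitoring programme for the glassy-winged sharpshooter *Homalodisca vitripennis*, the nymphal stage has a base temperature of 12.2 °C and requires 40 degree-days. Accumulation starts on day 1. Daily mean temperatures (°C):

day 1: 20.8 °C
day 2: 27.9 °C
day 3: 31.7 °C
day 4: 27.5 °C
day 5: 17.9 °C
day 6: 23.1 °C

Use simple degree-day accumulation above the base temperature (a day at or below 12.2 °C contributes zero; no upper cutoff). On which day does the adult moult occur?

Daily DD above 12.2 °C: 8.6, 15.7, 19.5, 15.3, 5.7, 10.9.
Cumulative: 8.6, 24.3, 43.8, 59.1, 64.8, 75.7.
The total first reaches 40 DD on day 3.

day 3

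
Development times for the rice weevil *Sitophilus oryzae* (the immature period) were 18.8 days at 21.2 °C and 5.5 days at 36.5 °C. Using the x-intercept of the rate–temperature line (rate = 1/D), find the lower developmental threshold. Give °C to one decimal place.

Under the model K = D·(T − T_b), so D₁·(T₁ − T_b) = D₂·(T₂ − T_b).
18.8·(21.2 − T_b) = 5.5·(36.5 − T_b)
T_b = (18.8·21.2 − 5.5·36.5) / (18.8 − 5.5) = 197.81 / 13.3 = 14.873 °C ≈ 14.9 °C.

14.9 °C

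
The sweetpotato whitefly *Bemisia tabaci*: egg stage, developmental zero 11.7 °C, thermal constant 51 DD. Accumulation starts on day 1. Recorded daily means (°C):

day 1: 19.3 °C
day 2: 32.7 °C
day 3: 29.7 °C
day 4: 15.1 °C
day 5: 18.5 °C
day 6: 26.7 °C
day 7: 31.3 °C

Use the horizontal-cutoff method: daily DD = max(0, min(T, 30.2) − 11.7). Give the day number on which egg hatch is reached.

day 5

Daily DD above 11.7 °C (capped at 18.5): 7.6, 18.5, 18.0, 3.4, 6.8, 15.0, 18.5.
Cumulative: 7.6, 26.1, 44.1, 47.5, 54.3, 69.3, 87.8.
The total first reaches 51 DD on day 5.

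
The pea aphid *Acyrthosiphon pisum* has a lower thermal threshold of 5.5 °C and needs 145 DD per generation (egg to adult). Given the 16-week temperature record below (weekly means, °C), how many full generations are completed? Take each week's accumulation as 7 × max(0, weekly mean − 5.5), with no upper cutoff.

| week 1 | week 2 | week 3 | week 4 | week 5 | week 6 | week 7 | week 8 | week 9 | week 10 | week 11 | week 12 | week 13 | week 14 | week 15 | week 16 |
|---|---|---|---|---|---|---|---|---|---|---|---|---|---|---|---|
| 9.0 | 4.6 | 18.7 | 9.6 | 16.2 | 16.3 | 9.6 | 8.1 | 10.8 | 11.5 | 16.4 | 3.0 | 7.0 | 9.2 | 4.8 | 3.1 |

3 generations

Weekly DD (7 × max(0, T̄ − 5.5)): 24.5, 0.0, 92.4, 28.7, 74.9, 75.6, 28.7, 18.2, 37.1, 42.0, 76.3, 0.0, 10.5, 25.9, 0.0, 0.0.
Season total = 534.8 DD.
Complete generations = ⌊534.8 / 145⌋ = 3.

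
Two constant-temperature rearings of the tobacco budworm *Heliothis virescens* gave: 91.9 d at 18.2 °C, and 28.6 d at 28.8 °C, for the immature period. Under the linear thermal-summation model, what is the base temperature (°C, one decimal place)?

Linear rate model ⇒ the product D·(T − T_b) is constant across temperatures.
91.9·(18.2 − T_b) = 28.6·(28.8 − T_b)
T_b = (91.9·18.2 − 28.6·28.8) / (91.9 − 28.6) = 848.90 / 63.3 = 13.411 °C ≈ 13.4 °C.

13.4 °C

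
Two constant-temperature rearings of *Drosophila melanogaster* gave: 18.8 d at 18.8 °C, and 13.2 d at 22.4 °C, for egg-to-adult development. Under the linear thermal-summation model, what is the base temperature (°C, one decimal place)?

10.3 °C

Equal thermal constants: D₁(T₁ − T_b) = D₂(T₂ − T_b).
18.8·(18.8 − T_b) = 13.2·(22.4 − T_b)
T_b = (18.8·18.8 − 13.2·22.4) / (18.8 − 13.2) = 57.76 / 5.6 = 10.314 °C ≈ 10.3 °C.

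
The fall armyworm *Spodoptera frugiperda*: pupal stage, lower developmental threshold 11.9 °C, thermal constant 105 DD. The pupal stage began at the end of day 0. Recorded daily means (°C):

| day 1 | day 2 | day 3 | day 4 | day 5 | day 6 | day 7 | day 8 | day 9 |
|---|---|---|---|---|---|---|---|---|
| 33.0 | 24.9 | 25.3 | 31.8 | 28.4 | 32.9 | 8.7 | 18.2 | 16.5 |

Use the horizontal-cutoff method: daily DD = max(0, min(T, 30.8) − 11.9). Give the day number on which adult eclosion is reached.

day 8

Daily DD above 11.9 °C (capped at 18.9): 18.9, 13.0, 13.4, 18.9, 16.5, 18.9, 0.0, 6.3, 4.6.
Cumulative: 18.9, 31.9, 45.3, 64.2, 80.7, 99.6, 99.6, 105.9, 110.5.
The total first reaches 105 DD on day 8.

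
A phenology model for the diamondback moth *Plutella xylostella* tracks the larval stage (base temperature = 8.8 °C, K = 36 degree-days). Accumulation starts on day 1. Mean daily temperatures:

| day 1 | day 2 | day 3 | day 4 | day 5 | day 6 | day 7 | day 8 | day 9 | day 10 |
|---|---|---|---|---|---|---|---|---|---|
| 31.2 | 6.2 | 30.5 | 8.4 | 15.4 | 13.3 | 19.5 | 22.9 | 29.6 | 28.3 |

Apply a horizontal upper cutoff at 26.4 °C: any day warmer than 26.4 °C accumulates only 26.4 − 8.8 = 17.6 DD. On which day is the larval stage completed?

day 5

Daily DD above 8.8 °C (capped at 17.6): 17.6, 0.0, 17.6, 0.0, 6.6, 4.5, 10.7, 14.1, 17.6, 17.6.
Cumulative: 17.6, 17.6, 35.2, 35.2, 41.8, 46.3, 57.0, 71.1, 88.7, 106.3.
The total first reaches 36 DD on day 5.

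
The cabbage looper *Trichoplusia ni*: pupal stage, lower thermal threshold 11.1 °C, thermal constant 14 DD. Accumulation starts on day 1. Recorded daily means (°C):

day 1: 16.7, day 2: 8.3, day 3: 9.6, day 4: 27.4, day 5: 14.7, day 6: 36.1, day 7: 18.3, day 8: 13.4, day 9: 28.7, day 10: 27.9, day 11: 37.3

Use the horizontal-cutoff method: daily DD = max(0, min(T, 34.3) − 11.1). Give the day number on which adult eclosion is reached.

Daily DD above 11.1 °C (capped at 23.2): 5.6, 0.0, 0.0, 16.3, 3.6, 23.2, 7.2, 2.3, 17.6, 16.8, 23.2.
Cumulative: 5.6, 5.6, 5.6, 21.9, 25.5, 48.7, 55.9, 58.2, 75.8, 92.6, 115.8.
The total first reaches 14 DD on day 4.

day 4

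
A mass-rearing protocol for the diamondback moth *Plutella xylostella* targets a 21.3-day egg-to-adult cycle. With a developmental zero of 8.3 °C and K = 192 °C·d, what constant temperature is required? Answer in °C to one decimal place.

17.3 °C

Required daily accumulation = 192 / 21.3 = 9.014 DD/day.
T = T_base + 9.014 = 8.3 + 9.014 = 17.314 ≈ 17.3 °C.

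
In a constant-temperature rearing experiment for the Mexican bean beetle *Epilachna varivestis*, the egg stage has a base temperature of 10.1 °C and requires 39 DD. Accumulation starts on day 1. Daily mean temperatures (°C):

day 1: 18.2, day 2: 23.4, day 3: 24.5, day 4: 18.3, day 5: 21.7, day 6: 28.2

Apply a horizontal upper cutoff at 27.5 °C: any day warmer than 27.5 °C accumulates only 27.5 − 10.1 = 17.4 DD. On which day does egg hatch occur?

Daily DD above 10.1 °C (capped at 17.4): 8.1, 13.3, 14.4, 8.2, 11.6, 17.4.
Cumulative: 8.1, 21.4, 35.8, 44.0, 55.6, 73.0.
The total first reaches 39 DD on day 4.

day 4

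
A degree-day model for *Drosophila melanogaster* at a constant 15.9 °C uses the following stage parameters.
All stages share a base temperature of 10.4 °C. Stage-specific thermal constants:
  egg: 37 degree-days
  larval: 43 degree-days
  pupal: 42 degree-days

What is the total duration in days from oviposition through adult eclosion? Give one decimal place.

Daily accumulation at 15.9 °C = 15.9 − 10.4 = 5.5 DD/day.
Total K = 37 + 43 + 42 = 122 DD.
Total duration = 122 / 5.5 = 22.182 ≈ 22.2 days.

22.2 days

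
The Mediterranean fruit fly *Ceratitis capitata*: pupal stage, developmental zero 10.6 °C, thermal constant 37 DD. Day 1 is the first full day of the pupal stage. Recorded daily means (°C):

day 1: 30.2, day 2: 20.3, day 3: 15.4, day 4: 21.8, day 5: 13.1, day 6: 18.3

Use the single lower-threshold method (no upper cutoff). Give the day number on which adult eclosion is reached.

day 4

Daily DD above 10.6 °C: 19.6, 9.7, 4.8, 11.2, 2.5, 7.7.
Cumulative: 19.6, 29.3, 34.1, 45.3, 47.8, 55.5.
The total first reaches 37 DD on day 4.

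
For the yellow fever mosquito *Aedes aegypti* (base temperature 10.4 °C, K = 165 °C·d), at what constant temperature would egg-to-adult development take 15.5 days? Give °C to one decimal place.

21.0 °C

Required daily accumulation = 165 / 15.5 = 10.645 DD/day.
T = T_base + 10.645 = 10.4 + 10.645 = 21.045 ≈ 21.0 °C.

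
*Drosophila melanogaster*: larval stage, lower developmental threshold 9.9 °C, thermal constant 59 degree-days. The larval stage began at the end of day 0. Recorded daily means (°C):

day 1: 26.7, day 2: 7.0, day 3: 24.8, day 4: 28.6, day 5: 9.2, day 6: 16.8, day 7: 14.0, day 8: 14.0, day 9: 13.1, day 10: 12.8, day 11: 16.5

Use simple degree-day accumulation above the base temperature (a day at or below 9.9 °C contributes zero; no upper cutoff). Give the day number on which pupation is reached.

day 7

Daily DD above 9.9 °C: 16.8, 0.0, 14.9, 18.7, 0.0, 6.9, 4.1, 4.1, 3.2, 2.9, 6.6.
Cumulative: 16.8, 16.8, 31.7, 50.4, 50.4, 57.3, 61.4, 65.5, 68.7, 71.6, 78.2.
The total first reaches 59 DD on day 7.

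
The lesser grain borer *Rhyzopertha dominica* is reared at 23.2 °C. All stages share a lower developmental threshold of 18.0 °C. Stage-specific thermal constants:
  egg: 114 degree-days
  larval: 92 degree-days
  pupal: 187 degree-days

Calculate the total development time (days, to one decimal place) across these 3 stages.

75.6 days

Daily accumulation at 23.2 °C = 23.2 − 18.0 = 5.2 DD/day.
Total K = 114 + 92 + 187 = 393 DD.
Total duration = 393 / 5.2 = 75.577 ≈ 75.6 days.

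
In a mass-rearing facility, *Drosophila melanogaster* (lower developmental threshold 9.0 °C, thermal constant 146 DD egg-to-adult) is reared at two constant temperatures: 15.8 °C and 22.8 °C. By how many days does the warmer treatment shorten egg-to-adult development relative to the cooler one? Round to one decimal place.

At 15.8 °C: 146 / (15.8 − 9.0) = 146 / 6.8 = 21.471 d.
At 22.8 °C: 146 / (22.8 − 9.0) = 146 / 13.8 = 10.580 d.
Difference = |21.471 − 10.580| = 10.891 ≈ 10.9 days.

10.9 days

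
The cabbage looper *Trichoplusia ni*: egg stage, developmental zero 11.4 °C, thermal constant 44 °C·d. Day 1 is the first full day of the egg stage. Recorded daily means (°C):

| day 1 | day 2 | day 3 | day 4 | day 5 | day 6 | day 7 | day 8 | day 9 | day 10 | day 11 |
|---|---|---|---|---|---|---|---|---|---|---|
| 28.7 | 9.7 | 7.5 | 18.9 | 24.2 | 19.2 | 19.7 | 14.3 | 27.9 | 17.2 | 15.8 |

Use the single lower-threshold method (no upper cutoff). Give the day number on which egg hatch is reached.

day 6

Daily DD above 11.4 °C: 17.3, 0.0, 0.0, 7.5, 12.8, 7.8, 8.3, 2.9, 16.5, 5.8, 4.4.
Cumulative: 17.3, 17.3, 17.3, 24.8, 37.6, 45.4, 53.7, 56.6, 73.1, 78.9, 83.3.
The total first reaches 44 DD on day 6.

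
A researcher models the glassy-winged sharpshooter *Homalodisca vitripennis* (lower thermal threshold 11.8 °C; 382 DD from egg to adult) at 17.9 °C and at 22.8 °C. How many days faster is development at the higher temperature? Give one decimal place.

27.9 days

At 17.9 °C: 382 / (17.9 − 11.8) = 382 / 6.1 = 62.623 d.
At 22.8 °C: 382 / (22.8 − 11.8) = 382 / 11.0 = 34.727 d.
Difference = |62.623 − 34.727| = 27.896 ≈ 27.9 days.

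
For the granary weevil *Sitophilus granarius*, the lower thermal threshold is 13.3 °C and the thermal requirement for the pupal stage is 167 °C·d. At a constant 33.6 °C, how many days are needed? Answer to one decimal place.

8.2 days

Daily accumulation = 33.6 − 13.3 = 20.3 DD/day.
Duration = 167 / 20.3 = 8.227 ≈ 8.2 days.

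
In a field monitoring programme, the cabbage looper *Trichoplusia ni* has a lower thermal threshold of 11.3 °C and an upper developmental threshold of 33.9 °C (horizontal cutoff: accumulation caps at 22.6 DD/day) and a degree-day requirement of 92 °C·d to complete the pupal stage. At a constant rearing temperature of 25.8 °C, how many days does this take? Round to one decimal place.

6.3 days

Daily accumulation = 25.8 − 11.3 = 14.5 DD/day.
Duration = 92 / 14.5 = 6.345 ≈ 6.3 days.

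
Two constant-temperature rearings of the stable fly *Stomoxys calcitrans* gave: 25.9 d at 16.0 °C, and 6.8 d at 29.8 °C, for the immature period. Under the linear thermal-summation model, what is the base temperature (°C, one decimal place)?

11.1 °C

Linear rate model ⇒ the product D·(T − T_b) is constant across temperatures.
25.9·(16.0 − T_b) = 6.8·(29.8 − T_b)
T_b = (25.9·16.0 − 6.8·29.8) / (25.9 − 6.8) = 211.76 / 19.1 = 11.087 °C ≈ 11.1 °C.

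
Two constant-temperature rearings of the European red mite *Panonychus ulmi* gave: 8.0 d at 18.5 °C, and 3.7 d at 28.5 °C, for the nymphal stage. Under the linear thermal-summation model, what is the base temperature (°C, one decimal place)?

9.9 °C

Linear rate model ⇒ the product D·(T − T_b) is constant across temperatures.
8.0·(18.5 − T_b) = 3.7·(28.5 − T_b)
T_b = (8.0·18.5 − 3.7·28.5) / (8.0 − 3.7) = 42.55 / 4.3 = 9.895 °C ≈ 9.9 °C.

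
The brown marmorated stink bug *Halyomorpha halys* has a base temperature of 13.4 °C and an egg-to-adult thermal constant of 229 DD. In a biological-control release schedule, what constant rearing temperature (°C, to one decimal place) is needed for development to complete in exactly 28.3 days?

21.5 °C

Required daily accumulation = 229 / 28.3 = 8.092 DD/day.
T = T_base + 8.092 = 13.4 + 8.092 = 21.492 ≈ 21.5 °C.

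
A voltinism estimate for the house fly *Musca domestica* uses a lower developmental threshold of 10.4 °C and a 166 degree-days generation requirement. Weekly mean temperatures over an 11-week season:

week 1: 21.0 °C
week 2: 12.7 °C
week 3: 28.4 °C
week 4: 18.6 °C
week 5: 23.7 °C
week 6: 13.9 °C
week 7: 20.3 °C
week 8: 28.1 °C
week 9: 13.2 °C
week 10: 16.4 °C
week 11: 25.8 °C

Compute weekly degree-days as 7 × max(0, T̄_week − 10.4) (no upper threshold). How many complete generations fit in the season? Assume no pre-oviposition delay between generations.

4 generations

Weekly DD (7 × max(0, T̄ − 10.4)): 74.2, 16.1, 126.0, 57.4, 93.1, 24.5, 69.3, 123.9, 19.6, 42.0, 107.8.
Season total = 753.9 DD.
Complete generations = ⌊753.9 / 166⌋ = 4.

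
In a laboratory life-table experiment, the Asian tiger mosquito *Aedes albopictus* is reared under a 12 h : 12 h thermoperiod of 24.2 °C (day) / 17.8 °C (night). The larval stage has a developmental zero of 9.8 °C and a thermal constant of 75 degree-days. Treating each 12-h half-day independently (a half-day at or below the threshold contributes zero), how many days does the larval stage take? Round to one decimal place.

Day half: max(0, 24.2 − 9.8) × 0.5 = 14.4 × 0.5 = 7.20 DD.
Night half: max(0, 17.8 − 9.8) × 0.5 = 8.0 × 0.5 = 4.00 DD.
Per 24 h: 11.20 DD/day.
Duration = 75 / 11.20 = 6.696 ≈ 6.7 days.

6.7 days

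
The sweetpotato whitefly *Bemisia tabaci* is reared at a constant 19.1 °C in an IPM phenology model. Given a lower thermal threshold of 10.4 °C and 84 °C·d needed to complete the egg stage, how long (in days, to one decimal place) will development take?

9.7 days

Daily accumulation = 19.1 − 10.4 = 8.7 DD/day.
Duration = 84 / 8.7 = 9.655 ≈ 9.7 days.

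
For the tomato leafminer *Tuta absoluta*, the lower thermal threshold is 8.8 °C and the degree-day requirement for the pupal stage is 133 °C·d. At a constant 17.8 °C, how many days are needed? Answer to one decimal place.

14.8 days

Daily accumulation = 17.8 − 8.8 = 9.0 DD/day.
Duration = 133 / 9.0 = 14.778 ≈ 14.8 days.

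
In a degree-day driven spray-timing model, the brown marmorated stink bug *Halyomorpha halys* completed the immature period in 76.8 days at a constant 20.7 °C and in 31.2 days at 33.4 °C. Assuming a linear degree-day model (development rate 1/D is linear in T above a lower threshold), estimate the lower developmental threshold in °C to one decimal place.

12.0 °C

Under the model K = D·(T − T_b), so D₁·(T₁ − T_b) = D₂·(T₂ − T_b).
76.8·(20.7 − T_b) = 31.2·(33.4 − T_b)
T_b = (76.8·20.7 − 31.2·33.4) / (76.8 − 31.2) = 547.68 / 45.6 = 12.011 °C ≈ 12.0 °C.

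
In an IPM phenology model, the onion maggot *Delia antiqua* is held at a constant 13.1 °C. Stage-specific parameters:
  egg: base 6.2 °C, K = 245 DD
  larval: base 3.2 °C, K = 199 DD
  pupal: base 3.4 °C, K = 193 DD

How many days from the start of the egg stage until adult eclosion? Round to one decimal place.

egg: 245 / (13.1 − 6.2) = 245 / 6.9 = 35.507 d.
larval: 199 / (13.1 − 3.2) = 199 / 9.9 = 20.101 d.
pupal: 193 / (13.1 − 3.4) = 193 / 9.7 = 19.897 d.
Sum = 75.505 ≈ 75.5 days.

75.5 days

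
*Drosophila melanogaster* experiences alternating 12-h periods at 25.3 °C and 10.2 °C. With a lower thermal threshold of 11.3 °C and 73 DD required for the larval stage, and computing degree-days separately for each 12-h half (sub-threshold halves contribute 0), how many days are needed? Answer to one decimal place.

Day half: max(0, 25.3 − 11.3) × 0.5 = 14.0 × 0.5 = 7.00 DD.
Night half: max(0, 10.2 − 11.3) × 0.5 = 0.0 × 0.5 = 0.00 DD.
Per 24 h: 7.00 DD/day.
Duration = 73 / 7.00 = 10.429 ≈ 10.4 days.

10.4 days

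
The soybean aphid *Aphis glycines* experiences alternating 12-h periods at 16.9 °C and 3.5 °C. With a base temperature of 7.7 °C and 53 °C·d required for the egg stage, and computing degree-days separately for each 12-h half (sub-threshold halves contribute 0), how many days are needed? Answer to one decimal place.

Day half: max(0, 16.9 − 7.7) × 0.5 = 9.2 × 0.5 = 4.60 DD.
Night half: max(0, 3.5 − 7.7) × 0.5 = 0.0 × 0.5 = 0.00 DD.
Per 24 h: 4.60 DD/day.
Duration = 53 / 4.60 = 11.522 ≈ 11.5 days.

11.5 days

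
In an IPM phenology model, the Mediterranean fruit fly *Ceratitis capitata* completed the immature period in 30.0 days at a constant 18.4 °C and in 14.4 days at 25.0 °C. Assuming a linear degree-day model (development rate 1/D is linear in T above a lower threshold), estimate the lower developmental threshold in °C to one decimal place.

Under the model K = D·(T − T_b), so D₁·(T₁ − T_b) = D₂·(T₂ − T_b).
30.0·(18.4 − T_b) = 14.4·(25.0 − T_b)
T_b = (30.0·18.4 − 14.4·25.0) / (30.0 − 14.4) = 192.00 / 15.6 = 12.308 °C ≈ 12.3 °C.

12.3 °C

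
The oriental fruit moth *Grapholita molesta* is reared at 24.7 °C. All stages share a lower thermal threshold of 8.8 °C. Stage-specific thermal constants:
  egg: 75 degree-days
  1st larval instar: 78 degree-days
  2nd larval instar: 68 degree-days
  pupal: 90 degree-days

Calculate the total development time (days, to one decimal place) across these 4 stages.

19.6 days

Daily accumulation at 24.7 °C = 24.7 − 8.8 = 15.9 DD/day.
Total K = 75 + 78 + 68 + 90 = 311 DD.
Total duration = 311 / 15.9 = 19.560 ≈ 19.6 days.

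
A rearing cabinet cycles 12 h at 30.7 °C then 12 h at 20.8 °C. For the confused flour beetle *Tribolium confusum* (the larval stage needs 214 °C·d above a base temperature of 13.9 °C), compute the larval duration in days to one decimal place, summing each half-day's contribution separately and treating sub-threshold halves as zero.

Day half: max(0, 30.7 − 13.9) × 0.5 = 16.8 × 0.5 = 8.40 DD.
Night half: max(0, 20.8 − 13.9) × 0.5 = 6.9 × 0.5 = 3.45 DD.
Per 24 h: 11.85 DD/day.
Duration = 214 / 11.85 = 18.059 ≈ 18.1 days.

18.1 days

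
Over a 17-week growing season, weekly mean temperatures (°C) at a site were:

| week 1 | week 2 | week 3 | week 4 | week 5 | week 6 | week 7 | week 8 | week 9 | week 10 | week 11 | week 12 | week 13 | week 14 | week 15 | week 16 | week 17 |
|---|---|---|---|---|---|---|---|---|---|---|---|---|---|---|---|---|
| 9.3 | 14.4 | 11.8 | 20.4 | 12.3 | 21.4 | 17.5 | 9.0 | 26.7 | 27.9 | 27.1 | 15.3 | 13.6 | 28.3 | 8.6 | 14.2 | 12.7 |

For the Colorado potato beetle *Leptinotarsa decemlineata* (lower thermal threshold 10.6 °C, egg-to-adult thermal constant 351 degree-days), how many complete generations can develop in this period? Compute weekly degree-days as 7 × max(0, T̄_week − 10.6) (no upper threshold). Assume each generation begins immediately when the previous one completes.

2 generations

Weekly DD (7 × max(0, T̄ − 10.6)): 0.0, 26.6, 8.4, 68.6, 11.9, 75.6, 48.3, 0.0, 112.7, 121.1, 115.5, 32.9, 21.0, 123.9, 0.0, 25.2, 14.7.
Season total = 806.4 DD.
Complete generations = ⌊806.4 / 351⌋ = 2.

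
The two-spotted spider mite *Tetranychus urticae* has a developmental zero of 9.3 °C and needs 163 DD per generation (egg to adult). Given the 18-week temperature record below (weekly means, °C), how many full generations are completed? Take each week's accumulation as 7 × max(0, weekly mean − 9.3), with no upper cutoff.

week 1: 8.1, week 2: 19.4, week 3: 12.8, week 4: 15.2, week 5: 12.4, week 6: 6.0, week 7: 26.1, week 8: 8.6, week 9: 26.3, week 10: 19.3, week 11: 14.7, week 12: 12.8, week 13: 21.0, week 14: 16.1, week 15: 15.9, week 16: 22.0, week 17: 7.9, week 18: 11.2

4 generations

Weekly DD (7 × max(0, T̄ − 9.3)): 0.0, 70.7, 24.5, 41.3, 21.7, 0.0, 117.6, 0.0, 119.0, 70.0, 37.8, 24.5, 81.9, 47.6, 46.2, 88.9, 0.0, 13.3.
Season total = 805.0 DD.
Complete generations = ⌊805.0 / 163⌋ = 4.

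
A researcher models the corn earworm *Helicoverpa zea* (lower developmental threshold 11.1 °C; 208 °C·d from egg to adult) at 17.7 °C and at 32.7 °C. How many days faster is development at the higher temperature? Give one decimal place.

At 17.7 °C: 208 / (17.7 − 11.1) = 208 / 6.6 = 31.515 d.
At 32.7 °C: 208 / (32.7 − 11.1) = 208 / 21.6 = 9.630 d.
Difference = |31.515 − 9.630| = 21.886 ≈ 21.9 days.

21.9 days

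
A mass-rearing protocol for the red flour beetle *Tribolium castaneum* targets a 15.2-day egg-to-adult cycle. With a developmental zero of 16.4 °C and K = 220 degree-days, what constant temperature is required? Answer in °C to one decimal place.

30.9 °C

Required daily accumulation = 220 / 15.2 = 14.474 DD/day.
T = T_base + 14.474 = 16.4 + 14.474 = 30.874 ≈ 30.9 °C.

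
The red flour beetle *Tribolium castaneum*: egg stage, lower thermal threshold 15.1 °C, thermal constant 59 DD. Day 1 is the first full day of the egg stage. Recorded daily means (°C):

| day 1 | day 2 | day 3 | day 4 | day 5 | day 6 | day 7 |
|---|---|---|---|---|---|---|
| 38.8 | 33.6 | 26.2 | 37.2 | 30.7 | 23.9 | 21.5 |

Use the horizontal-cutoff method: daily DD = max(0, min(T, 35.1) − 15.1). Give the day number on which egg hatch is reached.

Daily DD above 15.1 °C (capped at 20.0): 20.0, 18.5, 11.1, 20.0, 15.6, 8.8, 6.4.
Cumulative: 20.0, 38.5, 49.6, 69.6, 85.2, 94.0, 100.4.
The total first reaches 59 DD on day 4.

day 4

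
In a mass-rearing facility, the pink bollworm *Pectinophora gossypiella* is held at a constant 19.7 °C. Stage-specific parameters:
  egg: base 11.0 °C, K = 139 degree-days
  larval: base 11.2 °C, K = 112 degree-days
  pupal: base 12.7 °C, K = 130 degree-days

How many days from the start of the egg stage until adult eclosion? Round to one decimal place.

47.7 days

egg: 139 / (19.7 − 11.0) = 139 / 8.7 = 15.977 d.
larval: 112 / (19.7 − 11.2) = 112 / 8.5 = 13.176 d.
pupal: 130 / (19.7 − 12.7) = 130 / 7.0 = 18.571 d.
Sum = 47.725 ≈ 47.7 days.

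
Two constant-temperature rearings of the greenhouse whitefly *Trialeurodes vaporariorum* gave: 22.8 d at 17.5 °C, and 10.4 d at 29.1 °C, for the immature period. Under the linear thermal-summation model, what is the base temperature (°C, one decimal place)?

7.8 °C

Under the model K = D·(T − T_b), so D₁·(T₁ − T_b) = D₂·(T₂ − T_b).
22.8·(17.5 − T_b) = 10.4·(29.1 − T_b)
T_b = (22.8·17.5 − 10.4·29.1) / (22.8 − 10.4) = 96.36 / 12.4 = 7.771 °C ≈ 7.8 °C.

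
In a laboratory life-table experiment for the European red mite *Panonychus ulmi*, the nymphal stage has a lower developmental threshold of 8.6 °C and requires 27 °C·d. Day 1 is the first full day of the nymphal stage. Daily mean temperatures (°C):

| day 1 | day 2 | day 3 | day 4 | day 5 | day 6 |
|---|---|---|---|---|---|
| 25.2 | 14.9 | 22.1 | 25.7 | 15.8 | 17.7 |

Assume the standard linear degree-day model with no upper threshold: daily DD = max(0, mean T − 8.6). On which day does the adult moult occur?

day 3

Daily DD above 8.6 °C: 16.6, 6.3, 13.5, 17.1, 7.2, 9.1.
Cumulative: 16.6, 22.9, 36.4, 53.5, 60.7, 69.8.
The total first reaches 27 DD on day 3.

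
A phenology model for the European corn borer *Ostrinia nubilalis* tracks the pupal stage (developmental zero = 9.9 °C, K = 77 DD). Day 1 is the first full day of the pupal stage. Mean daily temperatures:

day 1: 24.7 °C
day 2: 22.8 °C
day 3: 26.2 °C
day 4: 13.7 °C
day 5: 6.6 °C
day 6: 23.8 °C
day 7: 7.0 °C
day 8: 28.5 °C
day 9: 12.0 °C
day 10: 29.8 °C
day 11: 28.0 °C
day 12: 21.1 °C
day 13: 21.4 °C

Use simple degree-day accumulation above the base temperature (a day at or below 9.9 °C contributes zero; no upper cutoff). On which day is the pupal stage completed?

Daily DD above 9.9 °C: 14.8, 12.9, 16.3, 3.8, 0.0, 13.9, 0.0, 18.6, 2.1, 19.9, 18.1, 11.2, 11.5.
Cumulative: 14.8, 27.7, 44.0, 47.8, 47.8, 61.7, 61.7, 80.3, 82.4, 102.3, 120.4, 131.6, 143.1.
The total first reaches 77 DD on day 8.

day 8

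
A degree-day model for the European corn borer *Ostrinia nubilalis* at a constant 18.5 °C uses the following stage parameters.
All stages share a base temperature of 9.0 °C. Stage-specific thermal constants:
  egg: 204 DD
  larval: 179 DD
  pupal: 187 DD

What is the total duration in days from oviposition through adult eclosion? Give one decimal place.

Daily accumulation at 18.5 °C = 18.5 − 9.0 = 9.5 DD/day.
Total K = 204 + 179 + 187 = 570 DD.
Total duration = 570 / 9.5 = 60.000 ≈ 60.0 days.

60.0 days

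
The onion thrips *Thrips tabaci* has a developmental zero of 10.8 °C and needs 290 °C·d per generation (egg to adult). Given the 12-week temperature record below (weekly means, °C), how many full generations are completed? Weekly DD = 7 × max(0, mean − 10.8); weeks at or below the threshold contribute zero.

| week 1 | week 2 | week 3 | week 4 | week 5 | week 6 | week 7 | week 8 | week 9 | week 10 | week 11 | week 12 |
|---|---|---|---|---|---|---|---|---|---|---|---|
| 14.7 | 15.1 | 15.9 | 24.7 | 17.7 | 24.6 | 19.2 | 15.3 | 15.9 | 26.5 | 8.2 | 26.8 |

2 generations

Weekly DD (7 × max(0, T̄ − 10.8)): 27.3, 30.1, 35.7, 97.3, 48.3, 96.6, 58.8, 31.5, 35.7, 109.9, 0.0, 112.0.
Season total = 683.2 DD.
Complete generations = ⌊683.2 / 290⌋ = 2.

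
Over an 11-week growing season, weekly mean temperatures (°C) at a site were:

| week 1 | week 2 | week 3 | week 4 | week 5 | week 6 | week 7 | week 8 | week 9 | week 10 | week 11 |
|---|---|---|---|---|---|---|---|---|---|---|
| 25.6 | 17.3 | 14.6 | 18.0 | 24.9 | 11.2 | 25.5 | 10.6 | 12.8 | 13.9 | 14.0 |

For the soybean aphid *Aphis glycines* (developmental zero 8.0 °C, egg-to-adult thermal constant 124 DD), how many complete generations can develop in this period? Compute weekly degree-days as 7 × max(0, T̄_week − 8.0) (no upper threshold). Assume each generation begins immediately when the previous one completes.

Weekly DD (7 × max(0, T̄ − 8.0)): 123.2, 65.1, 46.2, 70.0, 118.3, 22.4, 122.5, 18.2, 33.6, 41.3, 42.0.
Season total = 702.8 DD.
Complete generations = ⌊702.8 / 124⌋ = 5.

5 generations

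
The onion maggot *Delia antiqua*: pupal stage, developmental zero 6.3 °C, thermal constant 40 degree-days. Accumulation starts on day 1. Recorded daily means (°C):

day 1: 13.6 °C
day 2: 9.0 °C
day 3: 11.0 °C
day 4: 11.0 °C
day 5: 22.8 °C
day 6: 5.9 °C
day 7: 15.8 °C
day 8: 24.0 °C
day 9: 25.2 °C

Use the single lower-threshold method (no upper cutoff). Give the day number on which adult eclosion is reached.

day 7

Daily DD above 6.3 °C: 7.3, 2.7, 4.7, 4.7, 16.5, 0.0, 9.5, 17.7, 18.9.
Cumulative: 7.3, 10.0, 14.7, 19.4, 35.9, 35.9, 45.4, 63.1, 82.0.
The total first reaches 40 DD on day 7.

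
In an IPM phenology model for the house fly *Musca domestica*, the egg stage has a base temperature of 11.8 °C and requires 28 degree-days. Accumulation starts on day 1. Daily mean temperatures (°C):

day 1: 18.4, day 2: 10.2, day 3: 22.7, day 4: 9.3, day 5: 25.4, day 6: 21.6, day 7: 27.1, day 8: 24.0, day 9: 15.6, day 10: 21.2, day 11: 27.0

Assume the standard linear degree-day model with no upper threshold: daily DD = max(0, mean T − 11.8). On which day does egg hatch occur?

day 5

Daily DD above 11.8 °C: 6.6, 0.0, 10.9, 0.0, 13.6, 9.8, 15.3, 12.2, 3.8, 9.4, 15.2.
Cumulative: 6.6, 6.6, 17.5, 17.5, 31.1, 40.9, 56.2, 68.4, 72.2, 81.6, 96.8.
The total first reaches 28 DD on day 5.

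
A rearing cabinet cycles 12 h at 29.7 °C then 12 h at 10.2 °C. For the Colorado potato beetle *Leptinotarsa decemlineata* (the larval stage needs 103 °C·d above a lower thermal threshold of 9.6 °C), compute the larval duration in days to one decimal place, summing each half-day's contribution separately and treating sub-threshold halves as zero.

Day half: max(0, 29.7 − 9.6) × 0.5 = 20.1 × 0.5 = 10.05 DD.
Night half: max(0, 10.2 − 9.6) × 0.5 = 0.6 × 0.5 = 0.30 DD.
Per 24 h: 10.35 DD/day.
Duration = 103 / 10.35 = 9.952 ≈ 10.0 days.

10.0 days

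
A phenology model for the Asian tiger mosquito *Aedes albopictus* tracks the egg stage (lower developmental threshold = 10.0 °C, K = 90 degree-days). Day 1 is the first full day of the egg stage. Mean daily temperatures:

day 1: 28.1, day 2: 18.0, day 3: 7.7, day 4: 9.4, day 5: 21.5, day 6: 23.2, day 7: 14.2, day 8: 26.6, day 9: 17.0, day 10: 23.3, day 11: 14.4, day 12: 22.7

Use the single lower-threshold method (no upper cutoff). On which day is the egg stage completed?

Daily DD above 10.0 °C: 18.1, 8.0, 0.0, 0.0, 11.5, 13.2, 4.2, 16.6, 7.0, 13.3, 4.4, 12.7.
Cumulative: 18.1, 26.1, 26.1, 26.1, 37.6, 50.8, 55.0, 71.6, 78.6, 91.9, 96.3, 109.0.
The total first reaches 90 DD on day 10.

day 10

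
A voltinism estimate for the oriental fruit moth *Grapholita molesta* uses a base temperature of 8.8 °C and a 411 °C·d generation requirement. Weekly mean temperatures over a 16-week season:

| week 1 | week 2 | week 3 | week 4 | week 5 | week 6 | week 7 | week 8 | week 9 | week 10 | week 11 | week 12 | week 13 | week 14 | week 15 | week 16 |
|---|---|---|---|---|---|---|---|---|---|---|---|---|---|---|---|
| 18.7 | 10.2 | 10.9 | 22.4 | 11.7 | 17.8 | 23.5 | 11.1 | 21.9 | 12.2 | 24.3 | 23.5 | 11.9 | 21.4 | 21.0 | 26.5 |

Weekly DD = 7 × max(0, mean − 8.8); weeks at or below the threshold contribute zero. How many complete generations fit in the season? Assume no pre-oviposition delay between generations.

Weekly DD (7 × max(0, T̄ − 8.8)): 69.3, 9.8, 14.7, 95.2, 20.3, 63.0, 102.9, 16.1, 91.7, 23.8, 108.5, 102.9, 21.7, 88.2, 85.4, 123.9.
Season total = 1037.4 DD.
Complete generations = ⌊1037.4 / 411⌋ = 2.

2 generations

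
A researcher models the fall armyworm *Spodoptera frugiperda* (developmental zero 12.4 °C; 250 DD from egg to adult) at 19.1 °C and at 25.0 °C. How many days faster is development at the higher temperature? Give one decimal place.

17.5 days

At 19.1 °C: 250 / (19.1 − 12.4) = 250 / 6.7 = 37.313 d.
At 25.0 °C: 250 / (25.0 − 12.4) = 250 / 12.6 = 19.841 d.
Difference = |37.313 − 19.841| = 17.472 ≈ 17.5 days.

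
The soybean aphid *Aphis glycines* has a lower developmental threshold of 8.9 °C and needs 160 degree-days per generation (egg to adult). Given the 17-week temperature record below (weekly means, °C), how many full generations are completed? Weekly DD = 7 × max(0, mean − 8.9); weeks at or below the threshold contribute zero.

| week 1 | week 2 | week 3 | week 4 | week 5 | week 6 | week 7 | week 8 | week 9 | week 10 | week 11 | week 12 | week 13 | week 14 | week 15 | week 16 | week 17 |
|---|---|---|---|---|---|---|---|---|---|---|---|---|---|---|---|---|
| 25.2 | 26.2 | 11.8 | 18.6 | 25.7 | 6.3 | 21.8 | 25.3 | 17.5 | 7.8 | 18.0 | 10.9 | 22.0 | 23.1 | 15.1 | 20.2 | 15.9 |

7 generations

Weekly DD (7 × max(0, T̄ − 8.9)): 114.1, 121.1, 20.3, 67.9, 117.6, 0.0, 90.3, 114.8, 60.2, 0.0, 63.7, 14.0, 91.7, 99.4, 43.4, 79.1, 49.0.
Season total = 1146.6 DD.
Complete generations = ⌊1146.6 / 160⌋ = 7.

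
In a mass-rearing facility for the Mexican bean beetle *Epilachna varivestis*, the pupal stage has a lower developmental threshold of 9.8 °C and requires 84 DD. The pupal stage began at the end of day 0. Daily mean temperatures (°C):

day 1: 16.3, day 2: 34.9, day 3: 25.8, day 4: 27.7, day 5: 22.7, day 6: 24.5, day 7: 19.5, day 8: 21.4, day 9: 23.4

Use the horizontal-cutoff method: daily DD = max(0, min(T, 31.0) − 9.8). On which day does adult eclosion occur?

day 6

Daily DD above 9.8 °C (capped at 21.2): 6.5, 21.2, 16.0, 17.9, 12.9, 14.7, 9.7, 11.6, 13.6.
Cumulative: 6.5, 27.7, 43.7, 61.6, 74.5, 89.2, 98.9, 110.5, 124.1.
The total first reaches 84 DD on day 6.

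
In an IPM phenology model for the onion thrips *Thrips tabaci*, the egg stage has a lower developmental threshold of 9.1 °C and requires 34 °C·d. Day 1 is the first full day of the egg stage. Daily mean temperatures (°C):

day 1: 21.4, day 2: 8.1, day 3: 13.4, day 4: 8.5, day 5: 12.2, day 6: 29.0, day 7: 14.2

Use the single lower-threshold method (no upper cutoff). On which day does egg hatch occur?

day 6

Daily DD above 9.1 °C: 12.3, 0.0, 4.3, 0.0, 3.1, 19.9, 5.1.
Cumulative: 12.3, 12.3, 16.6, 16.6, 19.7, 39.6, 44.7.
The total first reaches 34 DD on day 6.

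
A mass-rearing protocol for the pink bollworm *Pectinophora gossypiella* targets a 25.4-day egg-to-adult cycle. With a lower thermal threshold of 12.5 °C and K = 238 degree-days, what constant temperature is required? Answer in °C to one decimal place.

Required daily accumulation = 238 / 25.4 = 9.370 DD/day.
T = T_base + 9.370 = 12.5 + 9.370 = 21.870 ≈ 21.9 °C.

21.9 °C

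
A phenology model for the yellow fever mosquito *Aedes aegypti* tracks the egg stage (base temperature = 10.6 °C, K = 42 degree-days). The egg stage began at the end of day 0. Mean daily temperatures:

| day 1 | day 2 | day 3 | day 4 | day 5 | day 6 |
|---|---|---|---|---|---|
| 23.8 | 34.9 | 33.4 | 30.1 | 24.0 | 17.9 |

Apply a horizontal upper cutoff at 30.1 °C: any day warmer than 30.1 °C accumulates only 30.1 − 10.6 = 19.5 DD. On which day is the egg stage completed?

Daily DD above 10.6 °C (capped at 19.5): 13.2, 19.5, 19.5, 19.5, 13.4, 7.3.
Cumulative: 13.2, 32.7, 52.2, 71.7, 85.1, 92.4.
The total first reaches 42 DD on day 3.

day 3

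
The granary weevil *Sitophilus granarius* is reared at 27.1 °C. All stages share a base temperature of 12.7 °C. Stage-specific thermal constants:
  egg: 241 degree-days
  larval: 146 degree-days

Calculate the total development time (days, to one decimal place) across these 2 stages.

26.9 days

Daily accumulation at 27.1 °C = 27.1 − 12.7 = 14.4 DD/day.
Total K = 241 + 146 = 387 DD.
Total duration = 387 / 14.4 = 26.875 ≈ 26.9 days.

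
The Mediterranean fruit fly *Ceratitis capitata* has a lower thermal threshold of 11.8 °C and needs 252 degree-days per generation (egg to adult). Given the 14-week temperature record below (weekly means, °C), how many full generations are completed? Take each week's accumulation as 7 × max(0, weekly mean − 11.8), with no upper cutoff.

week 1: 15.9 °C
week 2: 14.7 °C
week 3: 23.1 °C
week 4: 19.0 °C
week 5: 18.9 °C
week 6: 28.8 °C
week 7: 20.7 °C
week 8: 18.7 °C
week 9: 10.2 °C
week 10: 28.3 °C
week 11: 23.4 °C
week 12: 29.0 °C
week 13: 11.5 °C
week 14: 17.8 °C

Weekly DD (7 × max(0, T̄ − 11.8)): 28.7, 20.3, 79.1, 50.4, 49.7, 119.0, 62.3, 48.3, 0.0, 115.5, 81.2, 120.4, 0.0, 42.0.
Season total = 816.9 DD.
Complete generations = ⌊816.9 / 252⌋ = 3.

3 generations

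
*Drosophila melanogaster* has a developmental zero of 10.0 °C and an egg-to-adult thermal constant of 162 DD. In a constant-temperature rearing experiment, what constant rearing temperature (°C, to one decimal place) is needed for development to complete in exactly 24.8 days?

16.5 °C

Required daily accumulation = 162 / 24.8 = 6.532 DD/day.
T = T_base + 6.532 = 10.0 + 6.532 = 16.532 ≈ 16.5 °C.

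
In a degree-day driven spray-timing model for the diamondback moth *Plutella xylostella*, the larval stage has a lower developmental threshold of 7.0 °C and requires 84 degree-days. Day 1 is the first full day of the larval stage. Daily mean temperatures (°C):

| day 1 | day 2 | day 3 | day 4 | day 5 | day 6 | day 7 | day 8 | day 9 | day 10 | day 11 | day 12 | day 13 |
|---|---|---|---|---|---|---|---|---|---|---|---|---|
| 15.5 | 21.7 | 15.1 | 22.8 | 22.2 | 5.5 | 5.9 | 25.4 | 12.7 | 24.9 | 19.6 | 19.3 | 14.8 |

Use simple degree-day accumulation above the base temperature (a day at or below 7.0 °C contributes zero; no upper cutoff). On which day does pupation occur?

Daily DD above 7.0 °C: 8.5, 14.7, 8.1, 15.8, 15.2, 0.0, 0.0, 18.4, 5.7, 17.9, 12.6, 12.3, 7.8.
Cumulative: 8.5, 23.2, 31.3, 47.1, 62.3, 62.3, 62.3, 80.7, 86.4, 104.3, 116.9, 129.2, 137.0.
The total first reaches 84 DD on day 9.

day 9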